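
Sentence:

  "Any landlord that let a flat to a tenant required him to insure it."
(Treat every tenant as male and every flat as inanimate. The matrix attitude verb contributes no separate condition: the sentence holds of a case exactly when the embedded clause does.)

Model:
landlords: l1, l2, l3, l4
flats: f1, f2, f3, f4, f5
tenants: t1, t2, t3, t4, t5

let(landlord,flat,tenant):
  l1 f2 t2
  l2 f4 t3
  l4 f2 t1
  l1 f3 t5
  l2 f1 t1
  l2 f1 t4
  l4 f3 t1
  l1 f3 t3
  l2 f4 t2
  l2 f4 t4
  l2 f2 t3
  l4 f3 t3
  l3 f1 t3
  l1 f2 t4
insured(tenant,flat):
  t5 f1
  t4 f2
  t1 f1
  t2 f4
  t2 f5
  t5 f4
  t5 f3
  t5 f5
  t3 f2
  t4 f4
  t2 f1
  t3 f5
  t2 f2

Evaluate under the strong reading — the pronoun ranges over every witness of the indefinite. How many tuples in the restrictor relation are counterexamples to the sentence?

7

"him" takes "a tenant" as antecedent and "it" takes "a flat"; both are donkey pronouns co-varying with the restrictor.
Strong reading: for every (l,f,t) with let(l,f,t), insured(t,f).
Restrictor triples: (l1,f2,t2)→insured(t2,f2) ✓  (l1,f2,t4)→insured(t4,f2) ✓  (l1,f3,t3)→insured(t3,f3) ✗  (l1,f3,t5)→insured(t5,f3) ✓  (l2,f1,t1)→insured(t1,f1) ✓  (l2,f1,t4)→insured(t4,f1) ✗  (l2,f2,t3)→insured(t3,f2) ✓  (l2,f4,t2)→insured(t2,f4) ✓  (l2,f4,t3)→insured(t3,f4) ✗  (l2,f4,t4)→insured(t4,f4) ✓  (l3,f1,t3)→insured(t3,f1) ✗  (l4,f2,t1)→insured(t1,f2) ✗  (l4,f3,t1)→insured(t1,f3) ✗  (l4,f3,t3)→insured(t3,f3) ✗
Counterexamples (restrictor triples failing the scope): 7.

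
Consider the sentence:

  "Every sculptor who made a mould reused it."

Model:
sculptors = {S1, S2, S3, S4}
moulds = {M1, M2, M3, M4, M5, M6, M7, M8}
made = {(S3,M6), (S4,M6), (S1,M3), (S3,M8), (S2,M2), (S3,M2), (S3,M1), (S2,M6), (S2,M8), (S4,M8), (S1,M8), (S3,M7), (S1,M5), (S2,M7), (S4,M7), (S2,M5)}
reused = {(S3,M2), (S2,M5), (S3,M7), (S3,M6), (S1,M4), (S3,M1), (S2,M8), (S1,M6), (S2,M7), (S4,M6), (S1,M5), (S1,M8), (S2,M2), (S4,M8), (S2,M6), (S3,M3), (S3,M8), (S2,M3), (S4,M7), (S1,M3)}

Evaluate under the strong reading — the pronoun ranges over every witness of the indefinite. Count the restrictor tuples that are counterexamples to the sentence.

"it" takes "a mould" as antecedent — a donkey pronoun bound across the clause boundary.
Strong reading: for every (s,m) with made(s,m), reused(s,m).
Restrictor pairs: (S1,M3) ✓  (S1,M5) ✓  (S1,M8) ✓  (S2,M2) ✓  (S2,M5) ✓  (S2,M6) ✓  (S2,M7) ✓  (S2,M8) ✓  (S3,M1) ✓  (S3,M2) ✓  (S3,M6) ✓  (S3,M7) ✓  (S3,M8) ✓  (S4,M6) ✓  (S4,M7) ✓  (S4,M8) ✓
Counterexamples (restrictor pairs failing the scope): 0.

0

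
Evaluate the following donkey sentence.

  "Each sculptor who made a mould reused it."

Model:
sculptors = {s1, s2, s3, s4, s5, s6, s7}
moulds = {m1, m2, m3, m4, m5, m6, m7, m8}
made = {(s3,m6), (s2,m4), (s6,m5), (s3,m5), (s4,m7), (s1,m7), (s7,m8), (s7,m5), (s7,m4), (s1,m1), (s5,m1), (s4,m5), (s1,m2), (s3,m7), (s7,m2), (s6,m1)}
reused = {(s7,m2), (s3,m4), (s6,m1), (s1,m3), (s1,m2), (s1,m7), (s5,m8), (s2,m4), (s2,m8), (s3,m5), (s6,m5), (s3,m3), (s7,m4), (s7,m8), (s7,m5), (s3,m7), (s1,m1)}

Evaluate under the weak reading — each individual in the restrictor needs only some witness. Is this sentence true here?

"it" takes "a mould" as antecedent — a donkey pronoun bound across the clause boundary.
Weak reading: every sculptor s with some made-mould has at least one made-mould m such that reused(s,m).
Per sculptor: s1:✓  s2:✓  s3:✓  s4:✗  s5:✗  s6:✓  s7:✓
s4 has no witness among its made-moulds.

False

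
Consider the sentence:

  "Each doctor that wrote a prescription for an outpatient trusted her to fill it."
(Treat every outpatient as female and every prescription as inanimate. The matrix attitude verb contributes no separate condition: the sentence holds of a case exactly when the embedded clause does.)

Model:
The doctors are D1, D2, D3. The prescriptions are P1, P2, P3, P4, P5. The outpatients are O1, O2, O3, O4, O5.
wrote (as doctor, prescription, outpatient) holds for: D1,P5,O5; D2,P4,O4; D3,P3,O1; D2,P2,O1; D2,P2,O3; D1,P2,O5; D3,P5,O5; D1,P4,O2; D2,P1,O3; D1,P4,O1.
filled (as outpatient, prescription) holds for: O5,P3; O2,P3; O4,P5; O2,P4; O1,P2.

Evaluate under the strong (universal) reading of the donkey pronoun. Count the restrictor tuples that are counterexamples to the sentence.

"her" takes "an outpatient" as antecedent and "it" takes "a prescription"; both are donkey pronouns co-varying with the restrictor.
Strong reading: for every (d,p,o) with wrote(d,p,o), filled(o,p).
Restrictor triples: (D1,P2,O5)→filled(O5,P2) ✗  (D1,P4,O1)→filled(O1,P4) ✗  (D1,P4,O2)→filled(O2,P4) ✓  (D1,P5,O5)→filled(O5,P5) ✗  (D2,P1,O3)→filled(O3,P1) ✗  (D2,P2,O1)→filled(O1,P2) ✓  (D2,P2,O3)→filled(O3,P2) ✗  (D2,P4,O4)→filled(O4,P4) ✗  (D3,P3,O1)→filled(O1,P3) ✗  (D3,P5,O5)→filled(O5,P5) ✗
Counterexamples (restrictor triples failing the scope): 8.

8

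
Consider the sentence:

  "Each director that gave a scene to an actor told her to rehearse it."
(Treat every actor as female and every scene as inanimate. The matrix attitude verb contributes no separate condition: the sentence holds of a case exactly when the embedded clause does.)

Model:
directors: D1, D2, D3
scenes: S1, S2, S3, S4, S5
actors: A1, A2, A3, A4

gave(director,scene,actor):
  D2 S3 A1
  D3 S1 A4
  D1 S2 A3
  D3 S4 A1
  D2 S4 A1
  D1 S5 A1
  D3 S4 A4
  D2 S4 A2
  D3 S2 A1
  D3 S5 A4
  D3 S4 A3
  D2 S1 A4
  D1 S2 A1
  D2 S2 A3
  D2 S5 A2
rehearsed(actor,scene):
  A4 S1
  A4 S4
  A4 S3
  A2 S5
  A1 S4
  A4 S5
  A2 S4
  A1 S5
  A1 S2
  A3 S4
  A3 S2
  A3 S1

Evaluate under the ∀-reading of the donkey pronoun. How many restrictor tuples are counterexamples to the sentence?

1

"her" takes "an actor" as antecedent and "it" takes "a scene"; both are donkey pronouns co-varying with the restrictor.
Strong reading: for every (d,s,a) with gave(d,s,a), rehearsed(a,s).
Restrictor triples: (D1,S2,A1)→rehearsed(A1,S2) ✓  (D1,S2,A3)→rehearsed(A3,S2) ✓  (D1,S5,A1)→rehearsed(A1,S5) ✓  (D2,S1,A4)→rehearsed(A4,S1) ✓  (D2,S2,A3)→rehearsed(A3,S2) ✓  (D2,S3,A1)→rehearsed(A1,S3) ✗  (D2,S4,A1)→rehearsed(A1,S4) ✓  (D2,S4,A2)→rehearsed(A2,S4) ✓  (D2,S5,A2)→rehearsed(A2,S5) ✓  (D3,S1,A4)→rehearsed(A4,S1) ✓  (D3,S2,A1)→rehearsed(A1,S2) ✓  (D3,S4,A1)→rehearsed(A1,S4) ✓  (D3,S4,A3)→rehearsed(A3,S4) ✓  (D3,S4,A4)→rehearsed(A4,S4) ✓  (D3,S5,A4)→rehearsed(A4,S5) ✓
Counterexamples (restrictor triples failing the scope): 1.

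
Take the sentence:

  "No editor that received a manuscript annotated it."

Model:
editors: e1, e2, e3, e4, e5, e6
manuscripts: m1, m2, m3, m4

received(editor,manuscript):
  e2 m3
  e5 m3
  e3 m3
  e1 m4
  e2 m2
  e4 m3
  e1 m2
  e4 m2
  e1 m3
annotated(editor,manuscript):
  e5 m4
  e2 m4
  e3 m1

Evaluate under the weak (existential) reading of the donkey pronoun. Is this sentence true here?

"it" takes "a manuscript" as antecedent — a donkey pronoun bound across the clause boundary.
Truth condition: for no (e,m) with received(e,m) does annotated(e,m) hold.
Restrictor pairs — does the scope hold? (e1,m2):fails  (e1,m3):fails  (e1,m4):fails  (e2,m2):fails  (e2,m3):fails  (e3,m3):fails  (e4,m2):fails  (e4,m3):fails  (e5,m3):fails
Scope holds for no restrictor pair, so the sentence is true.

True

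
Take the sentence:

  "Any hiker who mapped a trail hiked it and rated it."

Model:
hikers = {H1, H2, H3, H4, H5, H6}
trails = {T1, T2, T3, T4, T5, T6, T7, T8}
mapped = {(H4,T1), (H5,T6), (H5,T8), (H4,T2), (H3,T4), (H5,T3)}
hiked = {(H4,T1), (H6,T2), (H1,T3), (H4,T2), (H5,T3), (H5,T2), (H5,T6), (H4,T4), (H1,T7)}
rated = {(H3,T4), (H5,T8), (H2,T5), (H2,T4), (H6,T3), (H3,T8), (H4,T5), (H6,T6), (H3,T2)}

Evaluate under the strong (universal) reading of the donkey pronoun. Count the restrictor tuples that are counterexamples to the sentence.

6

"it" takes "a trail" as antecedent — a donkey pronoun bound across the clause boundary.
Strong reading: for every (h,t) with mapped(h,t), hiked(h,t) ∧ rated(h,t).
Restrictor pairs: (H3,T4) ✗  (H4,T1) ✗  (H4,T2) ✗  (H5,T3) ✗  (H5,T6) ✗  (H5,T8) ✗
Counterexamples (restrictor pairs failing the scope): 6.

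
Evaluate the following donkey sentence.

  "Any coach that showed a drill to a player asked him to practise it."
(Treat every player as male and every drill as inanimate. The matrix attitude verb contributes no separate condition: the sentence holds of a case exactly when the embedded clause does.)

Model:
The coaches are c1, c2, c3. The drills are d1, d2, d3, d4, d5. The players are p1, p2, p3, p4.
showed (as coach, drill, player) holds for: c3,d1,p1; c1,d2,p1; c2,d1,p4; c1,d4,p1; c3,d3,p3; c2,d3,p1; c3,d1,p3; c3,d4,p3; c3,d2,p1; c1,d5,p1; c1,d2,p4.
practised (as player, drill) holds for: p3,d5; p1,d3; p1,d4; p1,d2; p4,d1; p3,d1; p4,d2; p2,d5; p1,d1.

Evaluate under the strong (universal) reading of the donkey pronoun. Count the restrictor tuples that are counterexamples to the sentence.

"him" takes "a player" as antecedent and "it" takes "a drill"; both are donkey pronouns co-varying with the restrictor.
Strong reading: for every (c,d,p) with showed(c,d,p), practised(p,d).
Restrictor triples: (c1,d2,p1)→practised(p1,d2) ✓  (c1,d2,p4)→practised(p4,d2) ✓  (c1,d4,p1)→practised(p1,d4) ✓  (c1,d5,p1)→practised(p1,d5) ✗  (c2,d1,p4)→practised(p4,d1) ✓  (c2,d3,p1)→practised(p1,d3) ✓  (c3,d1,p1)→practised(p1,d1) ✓  (c3,d1,p3)→practised(p3,d1) ✓  (c3,d2,p1)→practised(p1,d2) ✓  (c3,d3,p3)→practised(p3,d3) ✗  (c3,d4,p3)→practised(p3,d4) ✗
Counterexamples (restrictor triples failing the scope): 3.

3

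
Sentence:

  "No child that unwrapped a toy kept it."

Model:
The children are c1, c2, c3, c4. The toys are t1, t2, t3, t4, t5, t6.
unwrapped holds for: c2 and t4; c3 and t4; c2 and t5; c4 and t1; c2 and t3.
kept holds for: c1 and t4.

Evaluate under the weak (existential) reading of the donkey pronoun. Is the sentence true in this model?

"it" takes "a toy" as antecedent — a donkey pronoun bound across the clause boundary.
Truth condition: for no (c,t) with unwrapped(c,t) does kept(c,t) hold.
Restrictor pairs — does the scope hold? (c2,t3):fails  (c2,t4):fails  (c2,t5):fails  (c3,t4):fails  (c4,t1):fails
Scope holds for no restrictor pair, so the sentence is true.

True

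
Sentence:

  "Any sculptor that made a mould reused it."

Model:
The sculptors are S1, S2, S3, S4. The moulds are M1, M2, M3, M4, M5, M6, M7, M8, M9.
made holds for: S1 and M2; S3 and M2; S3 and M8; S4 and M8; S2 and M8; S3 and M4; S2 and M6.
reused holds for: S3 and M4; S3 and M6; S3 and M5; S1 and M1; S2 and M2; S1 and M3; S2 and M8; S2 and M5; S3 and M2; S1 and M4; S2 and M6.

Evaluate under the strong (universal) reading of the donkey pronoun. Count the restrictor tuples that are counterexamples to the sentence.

3

"it" takes "a mould" as antecedent — a donkey pronoun bound across the clause boundary.
Strong reading: for every (s,m) with made(s,m), reused(s,m).
Restrictor pairs: (S1,M2) ✗  (S2,M6) ✓  (S2,M8) ✓  (S3,M2) ✓  (S3,M4) ✓  (S3,M8) ✗  (S4,M8) ✗
Counterexamples (restrictor pairs failing the scope): 3.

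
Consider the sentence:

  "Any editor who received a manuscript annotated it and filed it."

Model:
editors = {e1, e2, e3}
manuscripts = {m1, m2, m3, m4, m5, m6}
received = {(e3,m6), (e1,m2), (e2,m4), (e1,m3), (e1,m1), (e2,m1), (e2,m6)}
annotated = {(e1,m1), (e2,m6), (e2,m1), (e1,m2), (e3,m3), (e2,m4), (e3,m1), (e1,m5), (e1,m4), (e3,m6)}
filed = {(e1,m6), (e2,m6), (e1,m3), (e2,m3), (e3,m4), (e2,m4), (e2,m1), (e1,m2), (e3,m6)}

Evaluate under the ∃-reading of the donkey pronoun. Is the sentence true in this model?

True

"it" takes "a manuscript" as antecedent — a donkey pronoun bound across the clause boundary.
Weak reading: every editor e with some received-manuscript has at least one received-manuscript m such that annotated(e,m) ∧ filed(e,m).
Per editor: e1:✓  e2:✓  e3:✓
Every editor in the restrictor has a witness.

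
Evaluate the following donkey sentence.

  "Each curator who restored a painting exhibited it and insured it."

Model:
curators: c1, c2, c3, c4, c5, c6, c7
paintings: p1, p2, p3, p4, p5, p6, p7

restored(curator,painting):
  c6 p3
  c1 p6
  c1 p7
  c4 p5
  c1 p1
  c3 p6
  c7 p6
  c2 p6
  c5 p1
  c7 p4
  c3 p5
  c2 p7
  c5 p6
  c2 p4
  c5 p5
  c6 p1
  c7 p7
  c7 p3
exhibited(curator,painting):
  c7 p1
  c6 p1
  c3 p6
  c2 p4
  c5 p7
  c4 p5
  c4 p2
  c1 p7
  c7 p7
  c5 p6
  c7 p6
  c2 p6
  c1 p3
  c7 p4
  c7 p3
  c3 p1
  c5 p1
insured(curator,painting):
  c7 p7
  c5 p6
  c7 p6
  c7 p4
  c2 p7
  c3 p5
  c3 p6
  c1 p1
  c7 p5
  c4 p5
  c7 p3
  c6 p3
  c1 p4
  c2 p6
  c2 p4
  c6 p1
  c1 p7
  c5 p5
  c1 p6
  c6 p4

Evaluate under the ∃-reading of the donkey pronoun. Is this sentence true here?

True

"it" takes "a painting" as antecedent — a donkey pronoun bound across the clause boundary.
Weak reading: every curator c with some restored-painting has at least one restored-painting p such that exhibited(c,p) ∧ insured(c,p).
Per curator: c1:✓  c2:✓  c3:✓  c4:✓  c5:✓  c6:✓  c7:✓
Every curator in the restrictor has a witness.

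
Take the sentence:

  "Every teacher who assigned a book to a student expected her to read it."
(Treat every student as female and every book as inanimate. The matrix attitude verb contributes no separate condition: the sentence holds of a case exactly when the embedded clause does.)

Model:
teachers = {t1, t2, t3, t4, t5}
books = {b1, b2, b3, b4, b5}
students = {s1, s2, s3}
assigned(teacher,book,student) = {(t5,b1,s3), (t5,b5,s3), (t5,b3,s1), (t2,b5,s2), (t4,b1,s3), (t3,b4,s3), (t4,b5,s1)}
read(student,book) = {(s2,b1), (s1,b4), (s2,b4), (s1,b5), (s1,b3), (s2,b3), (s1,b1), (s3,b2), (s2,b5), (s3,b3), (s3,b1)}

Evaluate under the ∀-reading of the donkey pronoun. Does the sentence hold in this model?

"her" takes "a student" as antecedent and "it" takes "a book"; both are donkey pronouns co-varying with the restrictor.
Strong reading: for every (t,b,s) with assigned(t,b,s), read(s,b).
Restrictor triples: (t2,b5,s2)→read(s2,b5) ✓  (t3,b4,s3)→read(s3,b4) ✗  (t4,b1,s3)→read(s3,b1) ✓  (t4,b5,s1)→read(s1,b5) ✓  (t5,b1,s3)→read(s3,b1) ✓  (t5,b3,s1)→read(s1,b3) ✓  (t5,b5,s3)→read(s3,b5) ✗
Counterexample: (t3,b4,s3) — read(s3,b4) does not hold.

False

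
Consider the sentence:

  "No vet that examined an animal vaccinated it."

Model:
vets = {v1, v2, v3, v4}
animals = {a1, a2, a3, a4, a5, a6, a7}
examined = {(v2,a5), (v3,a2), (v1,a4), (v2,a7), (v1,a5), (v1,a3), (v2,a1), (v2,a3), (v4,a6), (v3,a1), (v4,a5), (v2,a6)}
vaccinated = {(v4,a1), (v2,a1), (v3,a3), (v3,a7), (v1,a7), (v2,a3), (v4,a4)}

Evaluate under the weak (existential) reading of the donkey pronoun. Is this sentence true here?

"it" takes "an animal" as antecedent — a donkey pronoun bound across the clause boundary.
Truth condition: for no (v,a) with examined(v,a) does vaccinated(v,a) hold.
Restrictor pairs — does the scope hold? (v1,a3):fails  (v1,a4):fails  (v1,a5):fails  (v2,a1):holds  (v2,a3):holds  (v2,a5):fails  (v2,a6):fails  (v2,a7):fails  (v3,a1):fails  (v3,a2):fails  (v4,a5):fails  (v4,a6):fails
Scope holds for 2 pair(s), so the sentence is false.

False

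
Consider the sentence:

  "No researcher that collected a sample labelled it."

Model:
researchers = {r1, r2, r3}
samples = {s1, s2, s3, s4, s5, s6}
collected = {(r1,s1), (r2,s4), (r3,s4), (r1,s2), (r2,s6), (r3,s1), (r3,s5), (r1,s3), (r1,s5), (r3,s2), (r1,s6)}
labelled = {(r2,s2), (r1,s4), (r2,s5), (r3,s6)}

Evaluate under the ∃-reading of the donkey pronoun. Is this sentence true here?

"it" takes "a sample" as antecedent — a donkey pronoun bound across the clause boundary.
Truth condition: for no (r,s) with collected(r,s) does labelled(r,s) hold.
Restrictor pairs — does the scope hold? (r1,s1):fails  (r1,s2):fails  (r1,s3):fails  (r1,s5):fails  (r1,s6):fails  (r2,s4):fails  (r2,s6):fails  (r3,s1):fails  (r3,s2):fails  (r3,s4):fails  (r3,s5):fails
Scope holds for no restrictor pair, so the sentence is true.

True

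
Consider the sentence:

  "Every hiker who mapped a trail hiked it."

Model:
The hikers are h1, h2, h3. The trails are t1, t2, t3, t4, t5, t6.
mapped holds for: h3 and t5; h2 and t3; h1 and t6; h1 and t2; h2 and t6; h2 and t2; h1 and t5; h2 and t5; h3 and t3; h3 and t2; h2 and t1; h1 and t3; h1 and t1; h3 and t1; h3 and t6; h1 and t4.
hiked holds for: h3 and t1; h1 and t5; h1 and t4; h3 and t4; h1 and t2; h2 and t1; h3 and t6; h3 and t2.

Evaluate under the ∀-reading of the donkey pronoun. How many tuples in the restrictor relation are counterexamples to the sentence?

"it" takes "a trail" as antecedent — a donkey pronoun bound across the clause boundary.
Strong reading: for every (h,t) with mapped(h,t), hiked(h,t).
Restrictor pairs: (h1,t1) ✗  (h1,t2) ✓  (h1,t3) ✗  (h1,t4) ✓  (h1,t5) ✓  (h1,t6) ✗  (h2,t1) ✓  (h2,t2) ✗  (h2,t3) ✗  (h2,t5) ✗  (h2,t6) ✗  (h3,t1) ✓  (h3,t2) ✓  (h3,t3) ✗  (h3,t5) ✗  (h3,t6) ✓
Counterexamples (restrictor pairs failing the scope): 9.

9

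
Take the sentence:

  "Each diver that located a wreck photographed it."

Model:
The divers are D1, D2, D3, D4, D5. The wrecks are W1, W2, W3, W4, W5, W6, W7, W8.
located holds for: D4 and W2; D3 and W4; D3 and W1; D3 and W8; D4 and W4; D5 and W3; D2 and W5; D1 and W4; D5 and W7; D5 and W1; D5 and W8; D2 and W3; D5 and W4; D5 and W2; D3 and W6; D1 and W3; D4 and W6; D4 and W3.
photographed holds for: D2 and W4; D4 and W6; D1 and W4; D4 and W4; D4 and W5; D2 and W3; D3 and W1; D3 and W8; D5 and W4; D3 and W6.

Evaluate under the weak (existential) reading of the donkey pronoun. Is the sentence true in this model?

True

"it" takes "a wreck" as antecedent — a donkey pronoun bound across the clause boundary.
Weak reading: every diver d with some located-wreck has at least one located-wreck w such that photographed(d,w).
Per diver: D1:✓  D2:✓  D3:✓  D4:✓  D5:✓
Every diver in the restrictor has a witness.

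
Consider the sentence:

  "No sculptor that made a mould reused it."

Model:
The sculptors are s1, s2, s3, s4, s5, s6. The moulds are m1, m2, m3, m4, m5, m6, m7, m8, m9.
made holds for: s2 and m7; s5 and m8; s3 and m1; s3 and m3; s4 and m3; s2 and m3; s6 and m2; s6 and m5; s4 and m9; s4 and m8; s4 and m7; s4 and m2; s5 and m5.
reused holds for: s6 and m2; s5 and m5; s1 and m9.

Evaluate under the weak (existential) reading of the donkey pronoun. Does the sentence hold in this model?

"it" takes "a mould" as antecedent — a donkey pronoun bound across the clause boundary.
Truth condition: for no (s,m) with made(s,m) does reused(s,m) hold.
Restrictor pairs — does the scope hold? (s2,m3):fails  (s2,m7):fails  (s3,m1):fails  (s3,m3):fails  (s4,m2):fails  (s4,m3):fails  (s4,m7):fails  (s4,m8):fails  (s4,m9):fails  (s5,m5):holds  (s5,m8):fails  (s6,m2):holds  (s6,m5):fails
Scope holds for 2 pair(s), so the sentence is false.

False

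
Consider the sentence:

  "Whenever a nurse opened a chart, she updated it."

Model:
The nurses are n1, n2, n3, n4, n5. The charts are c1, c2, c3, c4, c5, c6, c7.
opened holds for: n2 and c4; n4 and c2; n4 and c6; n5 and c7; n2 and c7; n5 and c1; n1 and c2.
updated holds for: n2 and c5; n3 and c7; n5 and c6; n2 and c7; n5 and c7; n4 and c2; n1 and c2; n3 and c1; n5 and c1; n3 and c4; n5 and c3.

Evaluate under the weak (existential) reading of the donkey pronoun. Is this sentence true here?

"it" takes "a chart" as antecedent — a donkey pronoun bound across the clause boundary.
Weak reading: every nurse n with some opened-chart has at least one opened-chart c such that updated(n,c).
Per nurse: n1:✓  n2:✓  n4:✓  n5:✓
Every nurse in the restrictor has a witness.

True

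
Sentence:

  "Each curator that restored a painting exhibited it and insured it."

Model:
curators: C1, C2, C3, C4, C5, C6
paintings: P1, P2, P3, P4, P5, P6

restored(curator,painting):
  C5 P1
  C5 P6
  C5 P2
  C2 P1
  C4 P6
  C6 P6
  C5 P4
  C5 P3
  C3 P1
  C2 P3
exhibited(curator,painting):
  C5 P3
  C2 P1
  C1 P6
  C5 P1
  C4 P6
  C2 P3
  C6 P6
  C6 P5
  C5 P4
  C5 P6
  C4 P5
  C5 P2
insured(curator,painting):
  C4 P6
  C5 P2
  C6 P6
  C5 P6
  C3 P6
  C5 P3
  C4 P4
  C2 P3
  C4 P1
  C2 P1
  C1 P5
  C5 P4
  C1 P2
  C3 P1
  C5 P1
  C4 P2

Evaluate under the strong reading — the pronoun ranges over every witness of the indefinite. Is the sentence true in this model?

False

"it" takes "a painting" as antecedent — a donkey pronoun bound across the clause boundary.
Strong reading: for every (c,p) with restored(c,p), exhibited(c,p) ∧ insured(c,p).
Restrictor pairs: (C2,P1) ✓  (C2,P3) ✓  (C3,P1) ✗  (C4,P6) ✓  (C5,P1) ✓  (C5,P2) ✓  (C5,P3) ✓  (C5,P4) ✓  (C5,P6) ✓  (C6,P6) ✓
Counterexample: (C3,P1) is in restored but fails the scope.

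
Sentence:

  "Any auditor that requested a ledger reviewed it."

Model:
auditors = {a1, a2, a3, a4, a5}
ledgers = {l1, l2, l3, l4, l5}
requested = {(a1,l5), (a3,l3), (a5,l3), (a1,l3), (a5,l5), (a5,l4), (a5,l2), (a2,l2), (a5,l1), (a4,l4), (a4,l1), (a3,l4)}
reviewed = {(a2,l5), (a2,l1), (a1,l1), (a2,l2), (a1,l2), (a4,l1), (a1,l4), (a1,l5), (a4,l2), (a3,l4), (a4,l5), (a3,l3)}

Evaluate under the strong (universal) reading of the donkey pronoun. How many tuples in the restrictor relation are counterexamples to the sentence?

7

"it" takes "a ledger" as antecedent — a donkey pronoun bound across the clause boundary.
Strong reading: for every (a,l) with requested(a,l), reviewed(a,l).
Restrictor pairs: (a1,l3) ✗  (a1,l5) ✓  (a2,l2) ✓  (a3,l3) ✓  (a3,l4) ✓  (a4,l1) ✓  (a4,l4) ✗  (a5,l1) ✗  (a5,l2) ✗  (a5,l3) ✗  (a5,l4) ✗  (a5,l5) ✗
Counterexamples (restrictor pairs failing the scope): 7.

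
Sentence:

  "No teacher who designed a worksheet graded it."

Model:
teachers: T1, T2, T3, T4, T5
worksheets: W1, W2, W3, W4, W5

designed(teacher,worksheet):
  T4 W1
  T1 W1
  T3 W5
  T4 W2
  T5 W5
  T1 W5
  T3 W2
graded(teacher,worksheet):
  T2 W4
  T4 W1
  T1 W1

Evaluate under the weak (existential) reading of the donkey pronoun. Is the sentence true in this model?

False

"it" takes "a worksheet" as antecedent — a donkey pronoun bound across the clause boundary.
Truth condition: for no (t,w) with designed(t,w) does graded(t,w) hold.
Restrictor pairs — does the scope hold? (T1,W1):holds  (T1,W5):fails  (T3,W2):fails  (T3,W5):fails  (T4,W1):holds  (T4,W2):fails  (T5,W5):fails
Scope holds for 2 pair(s), so the sentence is false.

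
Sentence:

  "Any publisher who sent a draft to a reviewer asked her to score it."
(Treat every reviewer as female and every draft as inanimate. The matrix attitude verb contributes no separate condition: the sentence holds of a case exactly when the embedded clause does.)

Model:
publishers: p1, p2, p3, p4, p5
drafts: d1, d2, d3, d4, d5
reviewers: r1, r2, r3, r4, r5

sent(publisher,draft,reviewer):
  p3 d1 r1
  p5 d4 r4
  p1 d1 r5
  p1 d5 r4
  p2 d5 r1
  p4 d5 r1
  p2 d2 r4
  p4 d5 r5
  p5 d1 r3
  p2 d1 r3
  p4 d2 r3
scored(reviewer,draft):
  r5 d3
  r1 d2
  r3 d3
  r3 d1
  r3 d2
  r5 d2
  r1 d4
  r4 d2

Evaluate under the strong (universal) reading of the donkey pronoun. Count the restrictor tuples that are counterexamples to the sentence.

"her" takes "a reviewer" as antecedent and "it" takes "a draft"; both are donkey pronouns co-varying with the restrictor.
Strong reading: for every (p,d,r) with sent(p,d,r), scored(r,d).
Restrictor triples: (p1,d1,r5)→scored(r5,d1) ✗  (p1,d5,r4)→scored(r4,d5) ✗  (p2,d1,r3)→scored(r3,d1) ✓  (p2,d2,r4)→scored(r4,d2) ✓  (p2,d5,r1)→scored(r1,d5) ✗  (p3,d1,r1)→scored(r1,d1) ✗  (p4,d2,r3)→scored(r3,d2) ✓  (p4,d5,r1)→scored(r1,d5) ✗  (p4,d5,r5)→scored(r5,d5) ✗  (p5,d1,r3)→scored(r3,d1) ✓  (p5,d4,r4)→scored(r4,d4) ✗
Counterexamples (restrictor triples failing the scope): 7.

7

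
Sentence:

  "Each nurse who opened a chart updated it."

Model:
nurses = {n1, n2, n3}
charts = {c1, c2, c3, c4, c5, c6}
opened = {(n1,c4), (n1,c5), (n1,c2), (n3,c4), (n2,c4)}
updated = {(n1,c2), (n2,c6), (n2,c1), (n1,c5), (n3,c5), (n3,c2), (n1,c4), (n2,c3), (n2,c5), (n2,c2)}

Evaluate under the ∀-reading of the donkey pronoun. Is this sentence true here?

False

"it" takes "a chart" as antecedent — a donkey pronoun bound across the clause boundary.
Strong reading: for every (n,c) with opened(n,c), updated(n,c).
Restrictor pairs: (n1,c2) ✓  (n1,c4) ✓  (n1,c5) ✓  (n2,c4) ✗  (n3,c4) ✗
Counterexample: (n2,c4) is in opened but fails the scope.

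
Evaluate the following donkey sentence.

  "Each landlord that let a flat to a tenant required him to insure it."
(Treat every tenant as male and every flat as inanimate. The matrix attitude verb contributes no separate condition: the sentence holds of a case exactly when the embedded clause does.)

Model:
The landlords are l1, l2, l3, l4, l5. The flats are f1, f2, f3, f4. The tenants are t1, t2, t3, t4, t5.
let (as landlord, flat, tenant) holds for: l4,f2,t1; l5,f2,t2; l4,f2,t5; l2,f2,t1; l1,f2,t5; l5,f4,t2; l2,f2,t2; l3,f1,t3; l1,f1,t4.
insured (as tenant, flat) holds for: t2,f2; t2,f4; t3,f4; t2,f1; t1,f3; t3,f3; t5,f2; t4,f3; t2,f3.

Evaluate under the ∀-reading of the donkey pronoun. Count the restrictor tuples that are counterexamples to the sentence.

4

"him" takes "a tenant" as antecedent and "it" takes "a flat"; both are donkey pronouns co-varying with the restrictor.
Strong reading: for every (l,f,t) with let(l,f,t), insured(t,f).
Restrictor triples: (l1,f1,t4)→insured(t4,f1) ✗  (l1,f2,t5)→insured(t5,f2) ✓  (l2,f2,t1)→insured(t1,f2) ✗  (l2,f2,t2)→insured(t2,f2) ✓  (l3,f1,t3)→insured(t3,f1) ✗  (l4,f2,t1)→insured(t1,f2) ✗  (l4,f2,t5)→insured(t5,f2) ✓  (l5,f2,t2)→insured(t2,f2) ✓  (l5,f4,t2)→insured(t2,f4) ✓
Counterexamples (restrictor triples failing the scope): 4.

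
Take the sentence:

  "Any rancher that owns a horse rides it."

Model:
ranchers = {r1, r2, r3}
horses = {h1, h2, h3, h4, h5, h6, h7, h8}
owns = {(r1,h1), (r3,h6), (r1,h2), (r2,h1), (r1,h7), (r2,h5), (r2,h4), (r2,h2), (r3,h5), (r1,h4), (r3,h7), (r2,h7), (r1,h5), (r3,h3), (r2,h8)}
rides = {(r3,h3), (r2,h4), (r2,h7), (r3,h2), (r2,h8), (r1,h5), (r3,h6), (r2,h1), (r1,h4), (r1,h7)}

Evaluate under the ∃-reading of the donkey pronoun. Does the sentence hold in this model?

"it" takes "a horse" as antecedent — a donkey pronoun bound across the clause boundary.
Weak reading: every rancher r with some owns-horse has at least one owns-horse h such that rides(r,h).
Per rancher: r1:✓  r2:✓  r3:✓
Every rancher in the restrictor has a witness.

True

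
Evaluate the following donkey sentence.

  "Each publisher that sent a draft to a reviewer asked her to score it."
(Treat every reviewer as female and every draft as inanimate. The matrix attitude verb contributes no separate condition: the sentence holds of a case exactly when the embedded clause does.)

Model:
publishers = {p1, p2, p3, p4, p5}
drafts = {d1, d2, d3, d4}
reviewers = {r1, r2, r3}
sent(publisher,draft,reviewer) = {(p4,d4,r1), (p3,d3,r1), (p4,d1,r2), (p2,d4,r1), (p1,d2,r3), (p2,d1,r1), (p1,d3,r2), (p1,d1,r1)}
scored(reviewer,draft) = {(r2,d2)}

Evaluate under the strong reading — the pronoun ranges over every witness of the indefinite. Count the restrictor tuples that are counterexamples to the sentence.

"her" takes "a reviewer" as antecedent and "it" takes "a draft"; both are donkey pronouns co-varying with the restrictor.
Strong reading: for every (p,d,r) with sent(p,d,r), scored(r,d).
Restrictor triples: (p1,d1,r1)→scored(r1,d1) ✗  (p1,d2,r3)→scored(r3,d2) ✗  (p1,d3,r2)→scored(r2,d3) ✗  (p2,d1,r1)→scored(r1,d1) ✗  (p2,d4,r1)→scored(r1,d4) ✗  (p3,d3,r1)→scored(r1,d3) ✗  (p4,d1,r2)→scored(r2,d1) ✗  (p4,d4,r1)→scored(r1,d4) ✗
Counterexamples (restrictor triples failing the scope): 8.

8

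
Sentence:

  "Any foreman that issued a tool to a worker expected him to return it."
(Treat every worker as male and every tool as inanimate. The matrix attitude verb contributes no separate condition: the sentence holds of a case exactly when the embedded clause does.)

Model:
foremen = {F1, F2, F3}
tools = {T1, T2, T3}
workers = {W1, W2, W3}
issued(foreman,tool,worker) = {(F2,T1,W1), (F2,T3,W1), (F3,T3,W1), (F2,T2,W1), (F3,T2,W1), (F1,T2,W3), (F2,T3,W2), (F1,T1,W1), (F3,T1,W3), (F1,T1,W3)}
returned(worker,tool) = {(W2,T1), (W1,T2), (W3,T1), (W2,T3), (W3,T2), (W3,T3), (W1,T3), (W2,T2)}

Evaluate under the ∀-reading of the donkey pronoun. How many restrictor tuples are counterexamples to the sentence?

"him" takes "a worker" as antecedent and "it" takes "a tool"; both are donkey pronouns co-varying with the restrictor.
Strong reading: for every (f,t,w) with issued(f,t,w), returned(w,t).
Restrictor triples: (F1,T1,W1)→returned(W1,T1) ✗  (F1,T1,W3)→returned(W3,T1) ✓  (F1,T2,W3)→returned(W3,T2) ✓  (F2,T1,W1)→returned(W1,T1) ✗  (F2,T2,W1)→returned(W1,T2) ✓  (F2,T3,W1)→returned(W1,T3) ✓  (F2,T3,W2)→returned(W2,T3) ✓  (F3,T1,W3)→returned(W3,T1) ✓  (F3,T2,W1)→returned(W1,T2) ✓  (F3,T3,W1)→returned(W1,T3) ✓
Counterexamples (restrictor triples failing the scope): 2.

2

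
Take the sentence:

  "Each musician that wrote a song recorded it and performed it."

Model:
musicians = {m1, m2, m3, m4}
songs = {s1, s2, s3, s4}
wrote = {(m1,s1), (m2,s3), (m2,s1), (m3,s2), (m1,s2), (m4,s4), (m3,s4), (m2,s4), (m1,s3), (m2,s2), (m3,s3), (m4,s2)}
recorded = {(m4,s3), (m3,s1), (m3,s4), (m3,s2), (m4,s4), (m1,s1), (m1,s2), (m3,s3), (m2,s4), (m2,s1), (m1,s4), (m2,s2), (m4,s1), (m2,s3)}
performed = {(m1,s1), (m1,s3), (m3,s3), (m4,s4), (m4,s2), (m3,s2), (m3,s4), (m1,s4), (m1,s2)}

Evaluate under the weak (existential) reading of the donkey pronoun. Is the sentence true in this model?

False

"it" takes "a song" as antecedent — a donkey pronoun bound across the clause boundary.
Weak reading: every musician m with some wrote-song has at least one wrote-song s such that recorded(m,s) ∧ performed(m,s).
Per musician: m1:✓  m2:✗  m3:✓  m4:✓
m2 has no witness among its wrote-songs.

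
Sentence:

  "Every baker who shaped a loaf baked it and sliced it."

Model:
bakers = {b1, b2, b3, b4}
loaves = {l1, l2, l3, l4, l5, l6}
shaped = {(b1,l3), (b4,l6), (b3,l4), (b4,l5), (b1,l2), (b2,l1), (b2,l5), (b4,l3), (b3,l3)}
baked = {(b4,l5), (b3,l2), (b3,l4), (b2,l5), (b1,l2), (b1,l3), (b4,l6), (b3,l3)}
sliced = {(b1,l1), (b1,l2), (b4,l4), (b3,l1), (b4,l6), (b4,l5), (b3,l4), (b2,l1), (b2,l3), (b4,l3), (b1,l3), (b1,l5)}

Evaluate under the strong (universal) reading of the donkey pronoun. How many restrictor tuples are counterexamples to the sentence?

4

"it" takes "a loaf" as antecedent — a donkey pronoun bound across the clause boundary.
Strong reading: for every (b,l) with shaped(b,l), baked(b,l) ∧ sliced(b,l).
Restrictor pairs: (b1,l2) ✓  (b1,l3) ✓  (b2,l1) ✗  (b2,l5) ✗  (b3,l3) ✗  (b3,l4) ✓  (b4,l3) ✗  (b4,l5) ✓  (b4,l6) ✓
Counterexamples (restrictor pairs failing the scope): 4.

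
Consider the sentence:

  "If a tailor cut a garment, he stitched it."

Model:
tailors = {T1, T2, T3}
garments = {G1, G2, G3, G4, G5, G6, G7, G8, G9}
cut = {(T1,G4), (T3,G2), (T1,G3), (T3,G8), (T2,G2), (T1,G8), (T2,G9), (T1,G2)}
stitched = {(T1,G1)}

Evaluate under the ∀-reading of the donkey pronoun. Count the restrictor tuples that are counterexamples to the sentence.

8

"it" takes "a garment" as antecedent — a donkey pronoun bound across the clause boundary.
Strong reading: for every (t,g) with cut(t,g), stitched(t,g).
Restrictor pairs: (T1,G2) ✗  (T1,G3) ✗  (T1,G4) ✗  (T1,G8) ✗  (T2,G2) ✗  (T2,G9) ✗  (T3,G2) ✗  (T3,G8) ✗
Counterexamples (restrictor pairs failing the scope): 8.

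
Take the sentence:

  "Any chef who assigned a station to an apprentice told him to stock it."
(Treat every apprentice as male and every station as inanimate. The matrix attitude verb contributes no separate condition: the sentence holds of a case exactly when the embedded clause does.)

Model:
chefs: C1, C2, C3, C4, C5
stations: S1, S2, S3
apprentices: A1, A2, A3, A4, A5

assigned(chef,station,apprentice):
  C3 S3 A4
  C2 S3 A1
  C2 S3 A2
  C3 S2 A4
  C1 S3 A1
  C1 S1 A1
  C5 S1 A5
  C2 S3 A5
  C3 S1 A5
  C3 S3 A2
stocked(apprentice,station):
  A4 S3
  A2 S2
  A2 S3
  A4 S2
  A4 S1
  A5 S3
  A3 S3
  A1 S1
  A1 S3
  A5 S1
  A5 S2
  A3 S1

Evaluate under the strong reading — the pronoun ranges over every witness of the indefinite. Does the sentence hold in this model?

"him" takes "an apprentice" as antecedent and "it" takes "a station"; both are donkey pronouns co-varying with the restrictor.
Strong reading: for every (c,s,a) with assigned(c,s,a), stocked(a,s).
Restrictor triples: (C1,S1,A1)→stocked(A1,S1) ✓  (C1,S3,A1)→stocked(A1,S3) ✓  (C2,S3,A1)→stocked(A1,S3) ✓  (C2,S3,A2)→stocked(A2,S3) ✓  (C2,S3,A5)→stocked(A5,S3) ✓  (C3,S1,A5)→stocked(A5,S1) ✓  (C3,S2,A4)→stocked(A4,S2) ✓  (C3,S3,A2)→stocked(A2,S3) ✓  (C3,S3,A4)→stocked(A4,S3) ✓  (C5,S1,A5)→stocked(A5,S1) ✓
Every restrictor triple satisfies the scope.

True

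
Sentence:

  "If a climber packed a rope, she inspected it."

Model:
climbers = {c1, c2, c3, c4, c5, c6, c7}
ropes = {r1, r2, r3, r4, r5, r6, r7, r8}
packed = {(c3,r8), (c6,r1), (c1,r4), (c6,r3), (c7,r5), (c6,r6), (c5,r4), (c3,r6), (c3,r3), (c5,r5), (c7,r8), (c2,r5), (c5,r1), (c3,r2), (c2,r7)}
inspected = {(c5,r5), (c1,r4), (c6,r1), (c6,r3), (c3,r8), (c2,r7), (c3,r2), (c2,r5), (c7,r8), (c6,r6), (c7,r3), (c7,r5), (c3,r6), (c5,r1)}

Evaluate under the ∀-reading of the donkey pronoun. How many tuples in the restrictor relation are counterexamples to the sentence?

2

"it" takes "a rope" as antecedent — a donkey pronoun bound across the clause boundary.
Strong reading: for every (c,r) with packed(c,r), inspected(c,r).
Restrictor pairs: (c1,r4) ✓  (c2,r5) ✓  (c2,r7) ✓  (c3,r2) ✓  (c3,r3) ✗  (c3,r6) ✓  (c3,r8) ✓  (c5,r1) ✓  (c5,r4) ✗  (c5,r5) ✓  (c6,r1) ✓  (c6,r3) ✓  (c6,r6) ✓  (c7,r5) ✓  (c7,r8) ✓
Counterexamples (restrictor pairs failing the scope): 2.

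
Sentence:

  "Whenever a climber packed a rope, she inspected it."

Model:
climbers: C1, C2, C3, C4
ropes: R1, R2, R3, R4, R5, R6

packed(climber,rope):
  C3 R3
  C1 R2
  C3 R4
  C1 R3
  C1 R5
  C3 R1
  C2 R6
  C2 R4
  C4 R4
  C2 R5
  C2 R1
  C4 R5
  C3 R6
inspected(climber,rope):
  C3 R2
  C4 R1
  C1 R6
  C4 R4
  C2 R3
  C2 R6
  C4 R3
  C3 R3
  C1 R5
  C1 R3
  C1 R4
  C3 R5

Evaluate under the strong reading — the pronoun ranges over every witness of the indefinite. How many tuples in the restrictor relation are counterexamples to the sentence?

"it" takes "a rope" as antecedent — a donkey pronoun bound across the clause boundary.
Strong reading: for every (c,r) with packed(c,r), inspected(c,r).
Restrictor pairs: (C1,R2) ✗  (C1,R3) ✓  (C1,R5) ✓  (C2,R1) ✗  (C2,R4) ✗  (C2,R5) ✗  (C2,R6) ✓  (C3,R1) ✗  (C3,R3) ✓  (C3,R4) ✗  (C3,R6) ✗  (C4,R4) ✓  (C4,R5) ✗
Counterexamples (restrictor pairs failing the scope): 8.

8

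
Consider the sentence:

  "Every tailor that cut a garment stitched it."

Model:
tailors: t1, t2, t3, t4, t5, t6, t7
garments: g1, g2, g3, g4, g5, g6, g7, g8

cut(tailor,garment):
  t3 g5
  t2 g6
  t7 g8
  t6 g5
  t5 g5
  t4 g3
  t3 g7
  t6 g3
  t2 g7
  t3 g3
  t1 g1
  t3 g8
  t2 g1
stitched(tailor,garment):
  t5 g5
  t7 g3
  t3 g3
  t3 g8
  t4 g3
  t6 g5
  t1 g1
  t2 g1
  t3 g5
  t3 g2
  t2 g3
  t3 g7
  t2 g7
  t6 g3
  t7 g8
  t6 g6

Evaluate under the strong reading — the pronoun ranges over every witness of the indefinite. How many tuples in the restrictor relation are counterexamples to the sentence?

1

"it" takes "a garment" as antecedent — a donkey pronoun bound across the clause boundary.
Strong reading: for every (t,g) with cut(t,g), stitched(t,g).
Restrictor pairs: (t1,g1) ✓  (t2,g1) ✓  (t2,g6) ✗  (t2,g7) ✓  (t3,g3) ✓  (t3,g5) ✓  (t3,g7) ✓  (t3,g8) ✓  (t4,g3) ✓  (t5,g5) ✓  (t6,g3) ✓  (t6,g5) ✓  (t7,g8) ✓
Counterexamples (restrictor pairs failing the scope): 1.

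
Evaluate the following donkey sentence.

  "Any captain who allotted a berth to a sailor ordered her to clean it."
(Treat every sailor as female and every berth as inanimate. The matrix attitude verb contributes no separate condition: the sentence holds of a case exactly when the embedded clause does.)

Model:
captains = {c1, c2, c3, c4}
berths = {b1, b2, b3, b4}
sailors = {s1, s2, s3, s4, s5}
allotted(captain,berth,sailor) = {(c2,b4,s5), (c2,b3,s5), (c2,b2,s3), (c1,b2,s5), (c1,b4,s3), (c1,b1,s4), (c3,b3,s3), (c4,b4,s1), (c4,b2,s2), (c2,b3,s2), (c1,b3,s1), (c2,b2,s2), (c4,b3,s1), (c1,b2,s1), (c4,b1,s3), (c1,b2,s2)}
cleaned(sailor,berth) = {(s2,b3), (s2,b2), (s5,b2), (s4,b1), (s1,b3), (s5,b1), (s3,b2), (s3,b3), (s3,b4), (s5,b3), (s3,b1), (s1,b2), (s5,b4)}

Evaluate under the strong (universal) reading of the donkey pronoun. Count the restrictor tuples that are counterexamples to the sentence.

"her" takes "a sailor" as antecedent and "it" takes "a berth"; both are donkey pronouns co-varying with the restrictor.
Strong reading: for every (c,b,s) with allotted(c,b,s), cleaned(s,b).
Restrictor triples: (c1,b1,s4)→cleaned(s4,b1) ✓  (c1,b2,s1)→cleaned(s1,b2) ✓  (c1,b2,s2)→cleaned(s2,b2) ✓  (c1,b2,s5)→cleaned(s5,b2) ✓  (c1,b3,s1)→cleaned(s1,b3) ✓  (c1,b4,s3)→cleaned(s3,b4) ✓  (c2,b2,s2)→cleaned(s2,b2) ✓  (c2,b2,s3)→cleaned(s3,b2) ✓  (c2,b3,s2)→cleaned(s2,b3) ✓  (c2,b3,s5)→cleaned(s5,b3) ✓  (c2,b4,s5)→cleaned(s5,b4) ✓  (c3,b3,s3)→cleaned(s3,b3) ✓  (c4,b1,s3)→cleaned(s3,b1) ✓  (c4,b2,s2)→cleaned(s2,b2) ✓  (c4,b3,s1)→cleaned(s1,b3) ✓  (c4,b4,s1)→cleaned(s1,b4) ✗
Counterexamples (restrictor triples failing the scope): 1.

1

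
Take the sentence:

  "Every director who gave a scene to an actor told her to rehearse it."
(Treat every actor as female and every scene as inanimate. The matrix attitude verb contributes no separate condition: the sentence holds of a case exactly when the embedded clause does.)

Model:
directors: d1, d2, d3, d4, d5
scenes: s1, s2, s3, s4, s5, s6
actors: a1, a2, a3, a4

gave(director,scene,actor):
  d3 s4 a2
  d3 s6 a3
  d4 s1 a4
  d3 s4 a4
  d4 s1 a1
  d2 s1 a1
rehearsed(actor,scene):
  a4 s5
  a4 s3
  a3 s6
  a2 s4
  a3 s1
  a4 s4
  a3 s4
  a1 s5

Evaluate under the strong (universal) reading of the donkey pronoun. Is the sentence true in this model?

False

"her" takes "an actor" as antecedent and "it" takes "a scene"; both are donkey pronouns co-varying with the restrictor.
Strong reading: for every (d,s,a) with gave(d,s,a), rehearsed(a,s).
Restrictor triples: (d2,s1,a1)→rehearsed(a1,s1) ✗  (d3,s4,a2)→rehearsed(a2,s4) ✓  (d3,s4,a4)→rehearsed(a4,s4) ✓  (d3,s6,a3)→rehearsed(a3,s6) ✓  (d4,s1,a1)→rehearsed(a1,s1) ✗  (d4,s1,a4)→rehearsed(a4,s1) ✗
Counterexample: (d2,s1,a1) — rehearsed(a1,s1) does not hold.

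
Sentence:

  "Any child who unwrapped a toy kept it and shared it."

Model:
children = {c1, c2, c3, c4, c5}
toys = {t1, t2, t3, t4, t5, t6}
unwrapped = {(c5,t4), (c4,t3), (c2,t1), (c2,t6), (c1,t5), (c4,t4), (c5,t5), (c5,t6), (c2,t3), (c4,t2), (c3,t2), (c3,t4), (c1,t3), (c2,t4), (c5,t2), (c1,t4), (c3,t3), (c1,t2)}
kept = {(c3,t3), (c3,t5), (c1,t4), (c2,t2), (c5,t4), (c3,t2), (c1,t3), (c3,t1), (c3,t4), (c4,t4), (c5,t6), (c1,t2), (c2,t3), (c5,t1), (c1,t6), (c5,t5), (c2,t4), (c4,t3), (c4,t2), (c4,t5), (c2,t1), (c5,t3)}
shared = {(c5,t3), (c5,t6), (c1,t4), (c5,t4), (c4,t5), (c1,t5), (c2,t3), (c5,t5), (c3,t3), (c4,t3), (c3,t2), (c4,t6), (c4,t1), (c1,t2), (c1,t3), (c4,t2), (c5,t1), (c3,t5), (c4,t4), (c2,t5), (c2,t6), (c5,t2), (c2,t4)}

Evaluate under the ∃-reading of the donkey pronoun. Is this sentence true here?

True

"it" takes "a toy" as antecedent — a donkey pronoun bound across the clause boundary.
Weak reading: every child c with some unwrapped-toy has at least one unwrapped-toy t such that kept(c,t) ∧ shared(c,t).
Per child: c1:✓  c2:✓  c3:✓  c4:✓  c5:✓
Every child in the restrictor has a witness.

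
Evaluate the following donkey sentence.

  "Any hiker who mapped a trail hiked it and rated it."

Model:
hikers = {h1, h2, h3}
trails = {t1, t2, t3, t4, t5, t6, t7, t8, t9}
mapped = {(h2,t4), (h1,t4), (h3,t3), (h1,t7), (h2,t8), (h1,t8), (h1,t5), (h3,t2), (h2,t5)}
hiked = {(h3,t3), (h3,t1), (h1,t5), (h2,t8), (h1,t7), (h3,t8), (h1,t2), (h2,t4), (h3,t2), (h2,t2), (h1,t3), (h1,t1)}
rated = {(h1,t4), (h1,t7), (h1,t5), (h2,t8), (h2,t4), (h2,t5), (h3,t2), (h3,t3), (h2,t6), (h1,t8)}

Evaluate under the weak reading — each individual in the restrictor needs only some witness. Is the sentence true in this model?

True

"it" takes "a trail" as antecedent — a donkey pronoun bound across the clause boundary.
Weak reading: every hiker h with some mapped-trail has at least one mapped-trail t such that hiked(h,t) ∧ rated(h,t).
Per hiker: h1:✓  h2:✓  h3:✓
Every hiker in the restrictor has a witness.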